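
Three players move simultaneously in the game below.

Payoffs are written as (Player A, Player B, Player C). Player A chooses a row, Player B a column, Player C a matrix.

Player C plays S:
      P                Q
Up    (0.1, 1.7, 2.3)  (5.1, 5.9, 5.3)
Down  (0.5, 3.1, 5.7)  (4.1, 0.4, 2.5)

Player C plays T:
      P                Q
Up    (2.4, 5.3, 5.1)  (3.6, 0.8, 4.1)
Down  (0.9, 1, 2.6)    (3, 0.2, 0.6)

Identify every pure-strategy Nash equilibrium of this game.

(Up, P, T), (Up, Q, S), (Down, P, S)

Check each profile: it is a Nash equilibrium iff no player can strictly gain by switching unilaterally.
(Up, P, S): Player A can switch to Down (0.1 → 0.5). Not NE.
(Up, P, T): Player A gets 2.4, best alternative 0.9; Player B gets 5.3, best alternative 0.8; Player C gets 5.1, best alternative 2.3. No profitable deviation — NE.
(Up, Q, S): Player A gets 5.1, best alternative 4.1; Player B gets 5.9, best alternative 1.7; Player C gets 5.3, best alternative 4.1. No profitable deviation — NE.
(Up, Q, T): Player B can switch to P (0.8 → 5.3). Not NE.
(Down, P, S): Player A gets 0.5, best alternative 0.1; Player B gets 3.1, best alternative 0.4; Player C gets 5.7, best alternative 2.6. No profitable deviation — NE.
(Down, P, T): Player A can switch to Up (0.9 → 2.4). Not NE.
(Down, Q, S): Player A can switch to Up (4.1 → 5.1). Not NE.
(Down, Q, T): Player A can switch to Up (3 → 3.6). Not NE.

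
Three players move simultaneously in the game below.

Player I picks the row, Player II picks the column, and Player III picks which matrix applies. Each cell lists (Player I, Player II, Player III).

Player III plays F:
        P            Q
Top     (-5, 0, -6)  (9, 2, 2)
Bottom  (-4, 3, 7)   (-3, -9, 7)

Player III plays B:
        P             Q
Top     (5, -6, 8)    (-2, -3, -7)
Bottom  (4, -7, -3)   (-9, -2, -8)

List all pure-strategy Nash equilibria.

(Top, Q, F); (Bottom, P, F)

(Top, P, F): Player I can switch to Bottom (-5 → -4). Not NE.
(Top, P, B): Player II can switch to Q (-6 → -3). Not NE.
(Top, Q, F): Player I gets 9, best alternative -3; Player II gets 2, best alternative 0; Player III gets 2, best alternative -7. No profitable deviation — NE.
(Top, Q, B): Player III can switch to F (-7 → 2). Not NE.
(Bottom, P, F): Player I gets -4, best alternative -5; Player II gets 3, best alternative -9; Player III gets 7, best alternative -3. No profitable deviation — NE.
(Bottom, P, B): Player I can switch to Top (4 → 5). Not NE.
(Bottom, Q, F): Player I can switch to Top (-3 → 9). Not NE.
(Bottom, Q, B): Player I can switch to Top (-9 → -2). Not NE.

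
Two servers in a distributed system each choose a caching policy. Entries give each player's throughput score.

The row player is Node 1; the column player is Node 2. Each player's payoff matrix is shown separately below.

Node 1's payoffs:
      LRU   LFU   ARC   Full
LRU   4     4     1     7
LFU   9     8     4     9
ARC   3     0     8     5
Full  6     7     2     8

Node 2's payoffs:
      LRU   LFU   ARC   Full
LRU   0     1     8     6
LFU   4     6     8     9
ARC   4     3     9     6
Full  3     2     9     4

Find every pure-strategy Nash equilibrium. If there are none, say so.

(LFU, Full), (ARC, ARC)

(LRU, LRU): Node 1 can switch to LFU (4 → 9). Not NE.
(LRU, LFU): Node 1 can switch to LFU (4 → 8). Not NE.
(LRU, ARC): Node 1 can switch to LFU (1 → 4). Not NE.
(LRU, Full): Node 1 can switch to LFU (7 → 9). Not NE.
(LFU, LRU): Node 2 can switch to LFU (4 → 6). Not NE.
(LFU, LFU): Node 2 can switch to ARC (6 → 8). Not NE.
(LFU, ARC): Node 1 can switch to ARC (4 → 8). Not NE.
(LFU, Full): Node 1 gets 9, best alternative 8; Node 2 gets 9, best alternative 8. No profitable deviation — NE.
(ARC, LRU): Node 1 can switch to LRU (3 → 4). Not NE.
(ARC, LFU): Node 1 can switch to LRU (0 → 4). Not NE.
(ARC, ARC): Node 1 gets 8, best alternative 4; Node 2 gets 9, best alternative 6. No profitable deviation — NE.
(ARC, Full): Node 1 can switch to LRU (5 → 7). Not NE.
(Full, LRU): Node 1 can switch to LFU (6 → 9). Not NE.
(Full, LFU): Node 1 can switch to LFU (7 → 8). Not NE.
(The remaining 2 profiles each have a profitable deviation by the same check.)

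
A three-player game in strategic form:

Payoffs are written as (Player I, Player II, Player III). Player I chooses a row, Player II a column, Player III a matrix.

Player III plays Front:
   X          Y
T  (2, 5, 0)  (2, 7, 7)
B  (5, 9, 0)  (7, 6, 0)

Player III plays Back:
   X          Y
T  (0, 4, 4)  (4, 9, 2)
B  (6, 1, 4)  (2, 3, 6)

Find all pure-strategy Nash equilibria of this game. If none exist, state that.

This game has no pure Nash equilibrium.

(T, X, Front): Player I can switch to B (2 → 5). Not NE.
(T, X, Back): Player I can switch to B (0 → 6). Not NE.
(T, Y, Front): Player I can switch to B (2 → 7). Not NE.
(T, Y, Back): Player III can switch to Front (2 → 7). Not NE.
(B, X, Front): Player III can switch to Back (0 → 4). Not NE.
(B, X, Back): Player II can switch to Y (1 → 3). Not NE.
(B, Y, Front): Player II can switch to X (6 → 9). Not NE.
(B, Y, Back): Player I can switch to T (2 → 4). Not NE.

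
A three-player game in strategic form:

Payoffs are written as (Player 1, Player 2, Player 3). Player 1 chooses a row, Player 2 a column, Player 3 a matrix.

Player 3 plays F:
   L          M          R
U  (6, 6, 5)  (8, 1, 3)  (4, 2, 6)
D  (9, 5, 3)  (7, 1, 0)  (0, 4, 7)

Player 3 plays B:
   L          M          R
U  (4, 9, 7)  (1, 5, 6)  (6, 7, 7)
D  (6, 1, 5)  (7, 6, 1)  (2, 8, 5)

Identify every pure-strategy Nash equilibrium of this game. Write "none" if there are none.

(U, L, F): Player 1 can switch to D (6 → 9). Not NE.
(U, L, B): Player 1 can switch to D (4 → 6). Not NE.
(U, M, F): Player 2 can switch to L (1 → 6). Not NE.
(U, M, B): Player 1 can switch to D (1 → 7). Not NE.
(U, R, F): Player 2 can switch to L (2 → 6). Not NE.
(U, R, B): Player 2 can switch to L (7 → 9). Not NE.
(D, L, F): Player 3 can switch to B (3 → 5). Not NE.
(D, L, B): Player 2 can switch to M (1 → 6). Not NE.
(D, M, F): Player 1 can switch to U (7 → 8). Not NE.
(D, M, B): Player 2 can switch to R (6 → 8). Not NE.
(D, R, F): Player 1 can switch to U (0 → 4). Not NE.
(D, R, B): Player 1 can switch to U (2 → 6). Not NE.

No pure-strategy Nash equilibrium.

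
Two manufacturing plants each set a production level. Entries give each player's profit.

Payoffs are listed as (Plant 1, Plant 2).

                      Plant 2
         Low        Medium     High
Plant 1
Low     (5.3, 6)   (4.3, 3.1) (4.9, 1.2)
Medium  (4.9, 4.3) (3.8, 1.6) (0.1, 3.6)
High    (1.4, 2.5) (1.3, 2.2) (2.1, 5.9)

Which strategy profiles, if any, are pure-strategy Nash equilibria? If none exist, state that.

Check each profile: it is a Nash equilibrium iff no player can strictly gain by switching unilaterally.
(Low, Low): Plant 1 gets 5.3, best alternative 4.9; Plant 2 gets 6, best alternative 3.1. No profitable deviation — NE.
(Low, Medium): Plant 2 can switch to Low (3.1 → 6). Not NE.
(Low, High): Plant 2 can switch to Low (1.2 → 6). Not NE.
(Medium, Low): Plant 1 can switch to Low (4.9 → 5.3). Not NE.
(Medium, Medium): Plant 1 can switch to Low (3.8 → 4.3). Not NE.
(Medium, High): Plant 1 can switch to Low (0.1 → 4.9). Not NE.
(High, Low): Plant 1 can switch to Low (1.4 → 5.3). Not NE.
(High, Medium): Plant 1 can switch to Low (1.3 → 4.3). Not NE.
(High, High): Plant 1 can switch to Low (2.1 → 4.9). Not NE.

The unique pure-strategy Nash equilibrium is (Low, Low).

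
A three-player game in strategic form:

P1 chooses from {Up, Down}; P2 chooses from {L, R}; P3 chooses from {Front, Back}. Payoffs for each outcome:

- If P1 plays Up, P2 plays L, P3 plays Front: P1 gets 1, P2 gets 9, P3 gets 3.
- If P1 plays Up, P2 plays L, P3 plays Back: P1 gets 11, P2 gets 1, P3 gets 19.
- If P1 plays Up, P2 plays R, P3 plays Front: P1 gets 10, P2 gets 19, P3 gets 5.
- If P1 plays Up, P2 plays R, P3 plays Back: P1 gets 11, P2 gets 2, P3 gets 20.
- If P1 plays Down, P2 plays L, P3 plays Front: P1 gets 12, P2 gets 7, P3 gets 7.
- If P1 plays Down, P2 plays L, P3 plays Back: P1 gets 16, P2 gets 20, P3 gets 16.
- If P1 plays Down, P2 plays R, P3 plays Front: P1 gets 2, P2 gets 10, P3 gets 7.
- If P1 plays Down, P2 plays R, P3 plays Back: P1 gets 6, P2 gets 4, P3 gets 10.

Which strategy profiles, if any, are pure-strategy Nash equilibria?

(Up, R, Back) and (Down, L, Back)

For each player, find the best response to each opponent profile; mutual best responses are the pure NE.
P1 against (L, Front): payoffs 1, 12 → best response Down.
P1 against (L, Back): payoffs 11, 16 → best response Down.
P1 against (R, Front): payoffs 10, 2 → best response Up.
P1 against (R, Back): payoffs 11, 6 → best response Up.
P2 against (Up, Front): payoffs 9, 19 → best response R.
P2 against (Up, Back): payoffs 1, 2 → best response R.
P2 against (Down, Front): payoffs 7, 10 → best response R.
P2 against (Down, Back): payoffs 20, 4 → best response L.
P3 against (Up, L): payoffs 3, 19 → best response Back.
P3 against (Up, R): payoffs 5, 20 → best response Back.
P3 against (Down, L): payoffs 7, 16 → best response Back.
P3 against (Down, R): payoffs 7, 10 → best response Back.
Mutual best responses: (Up, R, Back); (Down, L, Back).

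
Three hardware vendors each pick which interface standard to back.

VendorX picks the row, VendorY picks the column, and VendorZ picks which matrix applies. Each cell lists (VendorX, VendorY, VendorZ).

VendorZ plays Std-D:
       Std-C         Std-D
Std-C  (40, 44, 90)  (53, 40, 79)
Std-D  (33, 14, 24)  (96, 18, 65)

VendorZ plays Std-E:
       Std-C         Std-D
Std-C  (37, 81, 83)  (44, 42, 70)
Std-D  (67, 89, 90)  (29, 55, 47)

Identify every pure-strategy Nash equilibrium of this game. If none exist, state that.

VendorX against (Std-C, Std-D): payoffs 40, 33 → best response Std-C.
VendorX against (Std-C, Std-E): payoffs 37, 67 → best response Std-D.
VendorX against (Std-D, Std-D): payoffs 53, 96 → best response Std-D.
VendorX against (Std-D, Std-E): payoffs 44, 29 → best response Std-C.
VendorY against (Std-C, Std-D): payoffs 44, 40 → best response Std-C.
VendorY against (Std-C, Std-E): payoffs 81, 42 → best response Std-C.
VendorY against (Std-D, Std-D): payoffs 14, 18 → best response Std-D.
VendorY against (Std-D, Std-E): payoffs 89, 55 → best response Std-C.
VendorZ against (Std-C, Std-C): payoffs 90, 83 → best response Std-D.
VendorZ against (Std-C, Std-D): payoffs 79, 70 → best response Std-D.
VendorZ against (Std-D, Std-C): payoffs 24, 90 → best response Std-E.
VendorZ against (Std-D, Std-D): payoffs 65, 47 → best response Std-D.
Mutual best responses: (Std-C, Std-C, Std-D); (Std-D, Std-C, Std-E); (Std-D, Std-D, Std-D).

The pure Nash equilibria are (Std-C, Std-C, Std-D) and (Std-D, Std-C, Std-E) and (Std-D, Std-D, Std-D).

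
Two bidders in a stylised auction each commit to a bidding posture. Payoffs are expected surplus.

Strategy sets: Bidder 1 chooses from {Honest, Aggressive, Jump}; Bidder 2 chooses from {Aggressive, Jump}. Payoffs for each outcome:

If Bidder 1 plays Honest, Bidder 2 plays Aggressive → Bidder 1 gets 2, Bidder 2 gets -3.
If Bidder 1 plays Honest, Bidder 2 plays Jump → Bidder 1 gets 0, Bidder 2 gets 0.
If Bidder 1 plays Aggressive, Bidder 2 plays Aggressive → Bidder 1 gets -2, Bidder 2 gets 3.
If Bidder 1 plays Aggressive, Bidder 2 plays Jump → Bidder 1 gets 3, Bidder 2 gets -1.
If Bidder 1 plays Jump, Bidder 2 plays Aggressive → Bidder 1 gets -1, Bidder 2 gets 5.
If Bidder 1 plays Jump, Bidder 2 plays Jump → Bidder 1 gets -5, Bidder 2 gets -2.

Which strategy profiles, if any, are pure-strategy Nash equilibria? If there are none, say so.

No pure-strategy Nash equilibrium.

(Honest, Aggressive): Bidder 2 can switch to Jump (-3 → 0). Not NE.
(Honest, Jump): Bidder 1 can switch to Aggressive (0 → 3). Not NE.
(Aggressive, Aggressive): Bidder 1 can switch to Honest (-2 → 2). Not NE.
(Aggressive, Jump): Bidder 2 can switch to Aggressive (-1 → 3). Not NE.
(Jump, Aggressive): Bidder 1 can switch to Honest (-1 → 2). Not NE.
(Jump, Jump): Bidder 1 can switch to Honest (-5 → 0). Not NE.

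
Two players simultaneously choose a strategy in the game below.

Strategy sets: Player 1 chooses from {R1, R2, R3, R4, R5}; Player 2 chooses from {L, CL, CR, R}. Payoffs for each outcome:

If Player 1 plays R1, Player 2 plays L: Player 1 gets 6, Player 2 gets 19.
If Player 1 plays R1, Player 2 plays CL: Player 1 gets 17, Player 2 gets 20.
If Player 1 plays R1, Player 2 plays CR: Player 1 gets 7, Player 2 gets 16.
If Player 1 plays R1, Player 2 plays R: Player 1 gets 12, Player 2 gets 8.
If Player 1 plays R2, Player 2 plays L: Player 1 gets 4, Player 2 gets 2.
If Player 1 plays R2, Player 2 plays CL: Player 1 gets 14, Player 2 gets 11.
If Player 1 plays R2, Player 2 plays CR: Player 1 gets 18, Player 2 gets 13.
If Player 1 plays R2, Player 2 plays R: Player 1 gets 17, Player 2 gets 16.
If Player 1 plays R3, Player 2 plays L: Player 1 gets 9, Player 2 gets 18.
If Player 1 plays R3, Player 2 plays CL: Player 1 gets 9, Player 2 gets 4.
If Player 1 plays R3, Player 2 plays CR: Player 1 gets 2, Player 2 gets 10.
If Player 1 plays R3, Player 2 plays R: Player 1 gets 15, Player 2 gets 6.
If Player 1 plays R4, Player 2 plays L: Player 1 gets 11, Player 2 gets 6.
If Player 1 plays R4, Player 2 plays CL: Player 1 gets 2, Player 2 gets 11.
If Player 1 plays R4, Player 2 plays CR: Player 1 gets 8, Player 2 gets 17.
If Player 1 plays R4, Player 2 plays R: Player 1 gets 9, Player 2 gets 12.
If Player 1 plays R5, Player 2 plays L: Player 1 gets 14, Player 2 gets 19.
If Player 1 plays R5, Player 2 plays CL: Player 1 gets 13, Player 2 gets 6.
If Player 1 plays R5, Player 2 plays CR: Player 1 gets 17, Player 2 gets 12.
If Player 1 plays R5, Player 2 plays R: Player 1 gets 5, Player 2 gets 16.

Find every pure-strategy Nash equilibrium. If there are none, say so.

The pure Nash equilibria are (R1, CL); (R2, R); (R5, L).

Player 1 against L: payoffs 6, 4, 9, 11, 14 → best response R5.
Player 1 against CL: payoffs 17, 14, 9, 2, 13 → best response R1.
Player 1 against CR: payoffs 7, 18, 2, 8, 17 → best response R2.
Player 1 against R: payoffs 12, 17, 15, 9, 5 → best response R2.
Player 2 against R1: payoffs 19, 20, 16, 8 → best response CL.
Player 2 against R2: payoffs 2, 11, 13, 16 → best response R.
Player 2 against R3: payoffs 18, 4, 10, 6 → best response L.
Player 2 against R4: payoffs 6, 11, 17, 12 → best response CR.
Player 2 against R5: payoffs 19, 6, 12, 16 → best response L.
Mutual best responses: (R1, CL); (R2, R); (R5, L).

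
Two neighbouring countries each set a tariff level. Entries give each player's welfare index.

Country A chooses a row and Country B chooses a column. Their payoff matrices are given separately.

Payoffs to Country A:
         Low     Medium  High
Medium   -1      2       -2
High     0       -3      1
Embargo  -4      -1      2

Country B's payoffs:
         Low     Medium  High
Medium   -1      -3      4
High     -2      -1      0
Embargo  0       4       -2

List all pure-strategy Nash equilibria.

Country A against Low: payoffs -1, 0, -4 → best response High.
Country A against Medium: payoffs 2, -3, -1 → best response Medium.
Country A against High: payoffs -2, 1, 2 → best response Embargo.
Country B against Medium: payoffs -1, -3, 4 → best response High.
Country B against High: payoffs -2, -1, 0 → best response High.
Country B against Embargo: payoffs 0, 4, -2 → best response Medium.
No profile is a mutual best response for all players.

No pure-strategy Nash equilibrium.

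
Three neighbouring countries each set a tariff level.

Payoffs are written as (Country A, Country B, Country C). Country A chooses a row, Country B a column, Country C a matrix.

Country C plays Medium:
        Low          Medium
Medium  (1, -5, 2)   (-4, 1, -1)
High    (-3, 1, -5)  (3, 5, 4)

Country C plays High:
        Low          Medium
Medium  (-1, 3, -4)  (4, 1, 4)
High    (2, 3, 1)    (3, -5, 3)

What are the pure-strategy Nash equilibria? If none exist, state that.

For each player, find the best response to each opponent profile; mutual best responses are the pure NE.
Country A against (Low, Medium): payoffs 1, -3 → best response Medium.
Country A against (Low, High): payoffs -1, 2 → best response High.
Country A against (Medium, Medium): payoffs -4, 3 → best response High.
Country A against (Medium, High): payoffs 4, 3 → best response Medium.
Country B against (Medium, Medium): payoffs -5, 1 → best response Medium.
Country B against (Medium, High): payoffs 3, 1 → best response Low.
Country B against (High, Medium): payoffs 1, 5 → best response Medium.
Country B against (High, High): payoffs 3, -5 → best response Low.
Country C against (Medium, Low): payoffs 2, -4 → best response Medium.
Country C against (Medium, Medium): payoffs -1, 4 → best response High.
Country C against (High, Low): payoffs -5, 1 → best response High.
Country C against (High, Medium): payoffs 4, 3 → best response Medium.
Mutual best responses: (High, Low, High); (High, Medium, Medium).

(High, Low, High); (High, Medium, Medium)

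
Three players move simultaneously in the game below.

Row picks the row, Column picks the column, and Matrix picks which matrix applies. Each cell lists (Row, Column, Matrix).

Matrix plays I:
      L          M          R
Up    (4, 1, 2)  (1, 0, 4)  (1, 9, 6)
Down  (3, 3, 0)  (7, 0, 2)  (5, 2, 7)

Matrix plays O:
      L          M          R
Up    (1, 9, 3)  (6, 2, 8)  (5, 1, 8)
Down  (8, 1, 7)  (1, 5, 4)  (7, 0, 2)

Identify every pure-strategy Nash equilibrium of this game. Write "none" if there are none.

none

For each player, find the best response to each opponent profile; mutual best responses are the pure NE.
Row against (L, I): payoffs 4, 3 → best response Up.
Row against (L, O): payoffs 1, 8 → best response Down.
Row against (M, I): payoffs 1, 7 → best response Down.
Row against (M, O): payoffs 6, 1 → best response Up.
Row against (R, I): payoffs 1, 5 → best response Down.
Row against (R, O): payoffs 5, 7 → best response Down.
Column against (Up, I): payoffs 1, 0, 9 → best response R.
Column against (Up, O): payoffs 9, 2, 1 → best response L.
Column against (Down, I): payoffs 3, 0, 2 → best response L.
Column against (Down, O): payoffs 1, 5, 0 → best response M.
Matrix against (Up, L): payoffs 2, 3 → best response O.
Matrix against (Up, M): payoffs 4, 8 → best response O.
Matrix against (Up, R): payoffs 6, 8 → best response O.
Matrix against (Down, L): payoffs 0, 7 → best response O.
Matrix against (Down, M): payoffs 2, 4 → best response O.
Matrix against (Down, R): payoffs 7, 2 → best response I.
No profile is a mutual best response for all players.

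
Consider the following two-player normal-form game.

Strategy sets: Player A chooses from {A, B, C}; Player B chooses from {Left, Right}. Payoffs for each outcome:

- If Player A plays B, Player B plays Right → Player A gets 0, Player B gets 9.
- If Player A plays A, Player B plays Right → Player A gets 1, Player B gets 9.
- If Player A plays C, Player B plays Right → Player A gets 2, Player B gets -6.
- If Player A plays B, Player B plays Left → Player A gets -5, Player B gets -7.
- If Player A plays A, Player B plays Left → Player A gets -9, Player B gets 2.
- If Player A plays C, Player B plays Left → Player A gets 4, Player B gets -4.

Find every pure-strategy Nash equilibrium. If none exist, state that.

(C, Left)

(A, Left): Player A can switch to B (-9 → -5). Not NE.
(A, Right): Player A can switch to C (1 → 2). Not NE.
(B, Left): Player A can switch to C (-5 → 4). Not NE.
(B, Right): Player A can switch to A (0 → 1). Not NE.
(C, Left): Player A gets 4, best alternative -5; Player B gets -4, best alternative -6. No profitable deviation — NE.
(C, Right): Player B can switch to Left (-6 → -4). Not NE.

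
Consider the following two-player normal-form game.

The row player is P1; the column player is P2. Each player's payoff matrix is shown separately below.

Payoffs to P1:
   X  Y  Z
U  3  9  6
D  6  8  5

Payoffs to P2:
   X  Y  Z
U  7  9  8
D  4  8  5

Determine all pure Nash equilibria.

(U, X): P1 can switch to D (3 → 6). Not NE.
(U, Y): P1 gets 9, best alternative 8; P2 gets 9, best alternative 8. No profitable deviation — NE.
(U, Z): P2 can switch to Y (8 → 9). Not NE.
(D, X): P2 can switch to Y (4 → 8). Not NE.
(D, Y): P1 can switch to U (8 → 9). Not NE.
(D, Z): P1 can switch to U (5 → 6). Not NE.

(U, Y)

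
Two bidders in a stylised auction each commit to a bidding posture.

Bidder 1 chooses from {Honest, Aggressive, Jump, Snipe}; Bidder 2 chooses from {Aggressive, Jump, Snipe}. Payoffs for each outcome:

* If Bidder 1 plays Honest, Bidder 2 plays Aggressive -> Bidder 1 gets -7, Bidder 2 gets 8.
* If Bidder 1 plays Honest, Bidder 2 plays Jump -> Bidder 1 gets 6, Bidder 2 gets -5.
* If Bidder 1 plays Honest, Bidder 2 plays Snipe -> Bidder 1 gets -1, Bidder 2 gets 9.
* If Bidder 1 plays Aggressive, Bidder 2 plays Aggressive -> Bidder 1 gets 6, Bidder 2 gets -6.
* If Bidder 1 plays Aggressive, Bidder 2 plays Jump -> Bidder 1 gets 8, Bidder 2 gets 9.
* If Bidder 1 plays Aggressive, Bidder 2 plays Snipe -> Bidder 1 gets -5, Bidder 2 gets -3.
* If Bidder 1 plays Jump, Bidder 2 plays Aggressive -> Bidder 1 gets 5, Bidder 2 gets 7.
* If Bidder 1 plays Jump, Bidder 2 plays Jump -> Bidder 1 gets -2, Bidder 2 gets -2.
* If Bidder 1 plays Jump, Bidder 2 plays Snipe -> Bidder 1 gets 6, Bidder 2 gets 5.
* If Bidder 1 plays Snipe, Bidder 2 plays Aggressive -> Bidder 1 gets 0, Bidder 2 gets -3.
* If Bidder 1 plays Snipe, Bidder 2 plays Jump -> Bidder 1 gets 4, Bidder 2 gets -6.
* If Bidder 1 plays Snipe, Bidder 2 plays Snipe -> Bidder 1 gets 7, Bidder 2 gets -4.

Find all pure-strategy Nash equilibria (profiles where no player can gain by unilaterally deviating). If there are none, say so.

Mark each player's best response to every combination of opponents' strategies; a profile where every player is best-responding is a pure Nash equilibrium.
Bidder 1 against Aggressive: payoffs -7, 6, 5, 0 → best response Aggressive.
Bidder 1 against Jump: payoffs 6, 8, -2, 4 → best response Aggressive.
Bidder 1 against Snipe: payoffs -1, -5, 6, 7 → best response Snipe.
Bidder 2 against Honest: payoffs 8, -5, 9 → best response Snipe.
Bidder 2 against Aggressive: payoffs -6, 9, -3 → best response Jump.
Bidder 2 against Jump: payoffs 7, -2, 5 → best response Aggressive.
Bidder 2 against Snipe: payoffs -3, -6, -4 → best response Aggressive.
Mutual best responses: (Aggressive, Jump).

The unique pure-strategy Nash equilibrium is (Aggressive, Jump).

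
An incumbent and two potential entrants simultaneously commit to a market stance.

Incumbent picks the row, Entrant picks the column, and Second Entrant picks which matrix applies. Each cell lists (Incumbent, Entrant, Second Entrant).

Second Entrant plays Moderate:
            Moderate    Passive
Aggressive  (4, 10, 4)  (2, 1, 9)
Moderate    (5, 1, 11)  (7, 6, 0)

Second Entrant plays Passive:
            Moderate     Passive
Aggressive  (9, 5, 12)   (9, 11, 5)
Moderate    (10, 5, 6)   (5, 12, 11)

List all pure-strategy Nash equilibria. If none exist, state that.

No pure-strategy Nash equilibrium.

Incumbent against (Moderate, Moderate): payoffs 4, 5 → best response Moderate.
Incumbent against (Moderate, Passive): payoffs 9, 10 → best response Moderate.
Incumbent against (Passive, Moderate): payoffs 2, 7 → best response Moderate.
Incumbent against (Passive, Passive): payoffs 9, 5 → best response Aggressive.
Entrant against (Aggressive, Moderate): payoffs 10, 1 → best response Moderate.
Entrant against (Aggressive, Passive): payoffs 5, 11 → best response Passive.
Entrant against (Moderate, Moderate): payoffs 1, 6 → best response Passive.
Entrant against (Moderate, Passive): payoffs 5, 12 → best response Passive.
Second Entrant against (Aggressive, Moderate): payoffs 4, 12 → best response Passive.
Second Entrant against (Aggressive, Passive): payoffs 9, 5 → best response Moderate.
Second Entrant against (Moderate, Moderate): payoffs 11, 6 → best response Moderate.
Second Entrant against (Moderate, Passive): payoffs 0, 11 → best response Passive.
No profile is a mutual best response for all players.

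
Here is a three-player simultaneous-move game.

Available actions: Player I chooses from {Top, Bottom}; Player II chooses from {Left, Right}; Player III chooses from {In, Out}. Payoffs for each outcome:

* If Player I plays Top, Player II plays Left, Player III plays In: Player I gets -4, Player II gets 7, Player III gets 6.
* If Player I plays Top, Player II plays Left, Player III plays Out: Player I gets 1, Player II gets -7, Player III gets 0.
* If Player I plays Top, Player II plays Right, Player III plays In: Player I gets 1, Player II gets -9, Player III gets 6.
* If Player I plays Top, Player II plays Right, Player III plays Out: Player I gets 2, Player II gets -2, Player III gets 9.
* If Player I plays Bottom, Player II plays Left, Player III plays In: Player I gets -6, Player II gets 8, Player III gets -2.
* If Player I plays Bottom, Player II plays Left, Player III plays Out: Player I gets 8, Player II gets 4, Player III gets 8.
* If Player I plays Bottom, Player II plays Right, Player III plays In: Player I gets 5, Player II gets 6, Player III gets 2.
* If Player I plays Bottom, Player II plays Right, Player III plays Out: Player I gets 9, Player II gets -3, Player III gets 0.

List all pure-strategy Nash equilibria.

For each player, find the best response to each opponent profile; mutual best responses are the pure NE.
Player I against (Left, In): payoffs -4, -6 → best response Top.
Player I against (Left, Out): payoffs 1, 8 → best response Bottom.
Player I against (Right, In): payoffs 1, 5 → best response Bottom.
Player I against (Right, Out): payoffs 2, 9 → best response Bottom.
Player II against (Top, In): payoffs 7, -9 → best response Left.
Player II against (Top, Out): payoffs -7, -2 → best response Right.
Player II against (Bottom, In): payoffs 8, 6 → best response Left.
Player II against (Bottom, Out): payoffs 4, -3 → best response Left.
Player III against (Top, Left): payoffs 6, 0 → best response In.
Player III against (Top, Right): payoffs 6, 9 → best response Out.
Player III against (Bottom, Left): payoffs -2, 8 → best response Out.
Player III against (Bottom, Right): payoffs 2, 0 → best response In.
Mutual best responses: (Top, Left, In); (Bottom, Left, Out).

(Top, Left, In), (Bottom, Left, Out)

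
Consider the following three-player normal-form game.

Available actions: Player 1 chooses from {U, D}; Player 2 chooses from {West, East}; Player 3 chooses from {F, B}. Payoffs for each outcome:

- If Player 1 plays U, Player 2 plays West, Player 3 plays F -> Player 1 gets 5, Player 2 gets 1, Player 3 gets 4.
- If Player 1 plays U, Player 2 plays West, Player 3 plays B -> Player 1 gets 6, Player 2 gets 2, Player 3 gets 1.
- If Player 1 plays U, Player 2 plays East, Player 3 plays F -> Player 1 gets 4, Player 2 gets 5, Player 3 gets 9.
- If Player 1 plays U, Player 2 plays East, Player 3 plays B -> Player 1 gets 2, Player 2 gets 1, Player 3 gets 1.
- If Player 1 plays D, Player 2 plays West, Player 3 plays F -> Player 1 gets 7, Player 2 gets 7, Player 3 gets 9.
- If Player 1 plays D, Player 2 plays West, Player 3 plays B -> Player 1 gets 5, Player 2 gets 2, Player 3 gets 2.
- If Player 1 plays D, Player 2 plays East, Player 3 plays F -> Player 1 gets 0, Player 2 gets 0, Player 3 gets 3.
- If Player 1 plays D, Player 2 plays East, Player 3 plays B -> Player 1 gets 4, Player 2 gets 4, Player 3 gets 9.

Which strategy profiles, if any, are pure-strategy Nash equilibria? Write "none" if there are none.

(U, East, F) and (D, West, F) and (D, East, B)

For each player, find the best response to each opponent profile; mutual best responses are the pure NE.
Player 1 against (West, F): payoffs 5, 7 → best response D.
Player 1 against (West, B): payoffs 6, 5 → best response U.
Player 1 against (East, F): payoffs 4, 0 → best response U.
Player 1 against (East, B): payoffs 2, 4 → best response D.
Player 2 against (U, F): payoffs 1, 5 → best response East.
Player 2 against (U, B): payoffs 2, 1 → best response West.
Player 2 against (D, F): payoffs 7, 0 → best response West.
Player 2 against (D, B): payoffs 2, 4 → best response East.
Player 3 against (U, West): payoffs 4, 1 → best response F.
Player 3 against (U, East): payoffs 9, 1 → best response F.
Player 3 against (D, West): payoffs 9, 2 → best response F.
Player 3 against (D, East): payoffs 3, 9 → best response B.
Mutual best responses: (U, East, F); (D, West, F); (D, East, B).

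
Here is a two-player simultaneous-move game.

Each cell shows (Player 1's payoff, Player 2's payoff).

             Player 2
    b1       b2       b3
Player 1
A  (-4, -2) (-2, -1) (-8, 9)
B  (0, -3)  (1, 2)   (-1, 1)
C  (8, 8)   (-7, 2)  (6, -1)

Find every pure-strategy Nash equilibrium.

Check each profile: it is a Nash equilibrium iff no player can strictly gain by switching unilaterally.
(A, b1): Player 1 can switch to B (-4 → 0). Not NE.
(A, b2): Player 1 can switch to B (-2 → 1). Not NE.
(A, b3): Player 1 can switch to B (-8 → -1). Not NE.
(B, b1): Player 1 can switch to C (0 → 8). Not NE.
(B, b2): Player 1 gets 1, best alternative -2; Player 2 gets 2, best alternative 1. No profitable deviation — NE.
(B, b3): Player 1 can switch to C (-1 → 6). Not NE.
(C, b1): Player 1 gets 8, best alternative 0; Player 2 gets 8, best alternative 2. No profitable deviation — NE.
(C, b2): Player 1 can switch to A (-7 → -2). Not NE.
(C, b3): Player 2 can switch to b1 (-1 → 8). Not NE.

The pure Nash equilibria are (B, b2), (C, b1).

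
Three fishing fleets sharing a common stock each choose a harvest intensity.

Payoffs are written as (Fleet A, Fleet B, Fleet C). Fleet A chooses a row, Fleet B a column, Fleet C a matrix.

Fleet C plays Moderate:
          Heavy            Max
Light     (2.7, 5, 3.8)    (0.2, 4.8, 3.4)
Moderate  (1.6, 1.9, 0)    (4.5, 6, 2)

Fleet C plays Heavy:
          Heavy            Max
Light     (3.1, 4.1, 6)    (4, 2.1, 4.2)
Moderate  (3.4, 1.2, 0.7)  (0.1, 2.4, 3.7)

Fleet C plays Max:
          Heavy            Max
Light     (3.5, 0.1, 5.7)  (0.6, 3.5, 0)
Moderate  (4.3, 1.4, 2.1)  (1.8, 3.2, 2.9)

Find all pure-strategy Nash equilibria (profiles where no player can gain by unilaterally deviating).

(Light, Heavy, Moderate): Fleet C can switch to Heavy (3.8 → 6). Not NE.
(Light, Heavy, Heavy): Fleet A can switch to Moderate (3.1 → 3.4). Not NE.
(Light, Heavy, Max): Fleet A can switch to Moderate (3.5 → 4.3). Not NE.
(Light, Max, Moderate): Fleet A can switch to Moderate (0.2 → 4.5). Not NE.
(Light, Max, Heavy): Fleet B can switch to Heavy (2.1 → 4.1). Not NE.
(Light, Max, Max): Fleet A can switch to Moderate (0.6 → 1.8). Not NE.
(Moderate, Heavy, Moderate): Fleet A can switch to Light (1.6 → 2.7). Not NE.
(Moderate, Heavy, Heavy): Fleet B can switch to Max (1.2 → 2.4). Not NE.
(The remaining 4 profiles each have a profitable deviation by the same check.)

none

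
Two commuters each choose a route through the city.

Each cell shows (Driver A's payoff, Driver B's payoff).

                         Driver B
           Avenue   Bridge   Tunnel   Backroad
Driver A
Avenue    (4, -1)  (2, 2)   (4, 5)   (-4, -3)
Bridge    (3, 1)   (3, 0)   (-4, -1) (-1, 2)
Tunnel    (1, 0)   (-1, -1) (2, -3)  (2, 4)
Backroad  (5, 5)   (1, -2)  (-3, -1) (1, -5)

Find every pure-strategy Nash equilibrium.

Driver A against Avenue: payoffs 4, 3, 1, 5 → best response Backroad.
Driver A against Bridge: payoffs 2, 3, -1, 1 → best response Bridge.
Driver A against Tunnel: payoffs 4, -4, 2, -3 → best response Avenue.
Driver A against Backroad: payoffs -4, -1, 2, 1 → best response Tunnel.
Driver B against Avenue: payoffs -1, 2, 5, -3 → best response Tunnel.
Driver B against Bridge: payoffs 1, 0, -1, 2 → best response Backroad.
Driver B against Tunnel: payoffs 0, -1, -3, 4 → best response Backroad.
Driver B against Backroad: payoffs 5, -2, -1, -5 → best response Avenue.
Mutual best responses: (Avenue, Tunnel); (Tunnel, Backroad); (Backroad, Avenue).

Pure-strategy Nash equilibria: (Avenue, Tunnel); (Tunnel, Backroad); (Backroad, Avenue)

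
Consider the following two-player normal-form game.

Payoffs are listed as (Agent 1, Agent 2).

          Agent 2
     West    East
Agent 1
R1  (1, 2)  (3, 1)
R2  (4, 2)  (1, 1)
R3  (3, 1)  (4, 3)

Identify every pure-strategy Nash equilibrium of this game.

(R1, West): Agent 1 can switch to R2 (1 → 4). Not NE.
(R1, East): Agent 1 can switch to R3 (3 → 4). Not NE.
(R2, West): Agent 1 gets 4, best alternative 3; Agent 2 gets 2, best alternative 1. No profitable deviation — NE.
(R2, East): Agent 1 can switch to R1 (1 → 3). Not NE.
(R3, West): Agent 1 can switch to R2 (3 → 4). Not NE.
(R3, East): Agent 1 gets 4, best alternative 3; Agent 2 gets 3, best alternative 1. No profitable deviation — NE.

Pure-strategy Nash equilibria: (R2, West); (R3, East)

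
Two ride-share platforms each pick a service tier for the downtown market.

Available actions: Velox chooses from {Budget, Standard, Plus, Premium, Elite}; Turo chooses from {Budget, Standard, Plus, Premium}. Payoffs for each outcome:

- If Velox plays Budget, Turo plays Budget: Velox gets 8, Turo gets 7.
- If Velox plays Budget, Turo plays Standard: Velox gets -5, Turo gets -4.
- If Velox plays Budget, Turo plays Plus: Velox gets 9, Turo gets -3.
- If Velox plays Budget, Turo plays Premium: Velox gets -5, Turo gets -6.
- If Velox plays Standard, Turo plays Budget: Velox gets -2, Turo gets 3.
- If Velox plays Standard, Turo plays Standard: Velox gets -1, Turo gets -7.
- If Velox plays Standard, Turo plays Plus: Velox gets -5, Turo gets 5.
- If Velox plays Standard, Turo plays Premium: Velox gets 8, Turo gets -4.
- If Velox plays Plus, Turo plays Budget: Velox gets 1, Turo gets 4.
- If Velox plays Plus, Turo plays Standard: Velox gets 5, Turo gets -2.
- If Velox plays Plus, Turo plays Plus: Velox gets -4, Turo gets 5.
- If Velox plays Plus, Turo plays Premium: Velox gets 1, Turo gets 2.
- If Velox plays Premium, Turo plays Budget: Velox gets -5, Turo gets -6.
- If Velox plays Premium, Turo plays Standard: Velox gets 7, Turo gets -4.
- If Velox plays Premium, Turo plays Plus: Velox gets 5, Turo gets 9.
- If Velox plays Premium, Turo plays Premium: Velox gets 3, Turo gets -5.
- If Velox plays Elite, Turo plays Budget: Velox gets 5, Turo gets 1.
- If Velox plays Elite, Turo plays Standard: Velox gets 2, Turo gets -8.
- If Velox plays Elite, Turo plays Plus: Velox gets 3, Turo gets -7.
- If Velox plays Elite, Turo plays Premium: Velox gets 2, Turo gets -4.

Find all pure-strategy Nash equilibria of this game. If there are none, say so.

The unique pure-strategy Nash equilibrium is (Budget, Budget).

Mark each player's best response to every combination of opponents' strategies; a profile where every player is best-responding is a pure Nash equilibrium.
Velox against Budget: payoffs 8, -2, 1, -5, 5 → best response Budget.
Velox against Standard: payoffs -5, -1, 5, 7, 2 → best response Premium.
Velox against Plus: payoffs 9, -5, -4, 5, 3 → best response Budget.
Velox against Premium: payoffs -5, 8, 1, 3, 2 → best response Standard.
Turo against Budget: payoffs 7, -4, -3, -6 → best response Budget.
Turo against Standard: payoffs 3, -7, 5, -4 → best response Plus.
Turo against Plus: payoffs 4, -2, 5, 2 → best response Plus.
Turo against Premium: payoffs -6, -4, 9, -5 → best response Plus.
Turo against Elite: payoffs 1, -8, -7, -4 → best response Budget.
Mutual best responses: (Budget, Budget).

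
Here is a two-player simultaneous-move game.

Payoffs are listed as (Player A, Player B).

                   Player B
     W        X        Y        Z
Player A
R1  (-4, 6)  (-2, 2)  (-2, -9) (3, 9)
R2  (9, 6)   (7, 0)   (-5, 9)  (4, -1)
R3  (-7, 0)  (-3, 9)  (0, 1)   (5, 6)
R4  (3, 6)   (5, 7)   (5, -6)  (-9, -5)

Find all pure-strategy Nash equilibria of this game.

No pure-strategy Nash equilibrium.

(R1, W): Player A can switch to R2 (-4 → 9). Not NE.
(R1, X): Player A can switch to R2 (-2 → 7). Not NE.
(R1, Y): Player A can switch to R3 (-2 → 0). Not NE.
(R1, Z): Player A can switch to R2 (3 → 4). Not NE.
(R2, W): Player B can switch to Y (6 → 9). Not NE.
(R2, X): Player B can switch to W (0 → 6). Not NE.
(R2, Y): Player A can switch to R1 (-5 → -2). Not NE.
(R2, Z): Player A can switch to R3 (4 → 5). Not NE.
(R3, W): Player A can switch to R1 (-7 → -4). Not NE.
(R3, X): Player A can switch to R1 (-3 → -2). Not NE.
(The remaining 6 profiles each have a profitable deviation by the same check.)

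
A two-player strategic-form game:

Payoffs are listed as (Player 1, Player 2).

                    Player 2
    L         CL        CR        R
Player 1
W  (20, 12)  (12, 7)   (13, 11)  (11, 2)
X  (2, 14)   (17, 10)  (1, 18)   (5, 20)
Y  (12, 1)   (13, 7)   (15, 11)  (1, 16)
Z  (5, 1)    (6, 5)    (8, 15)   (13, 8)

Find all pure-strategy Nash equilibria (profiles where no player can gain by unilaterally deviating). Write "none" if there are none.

Player 1 against L: payoffs 20, 2, 12, 5 → best response W.
Player 1 against CL: payoffs 12, 17, 13, 6 → best response X.
Player 1 against CR: payoffs 13, 1, 15, 8 → best response Y.
Player 1 against R: payoffs 11, 5, 1, 13 → best response Z.
Player 2 against W: payoffs 12, 7, 11, 2 → best response L.
Player 2 against X: payoffs 14, 10, 18, 20 → best response R.
Player 2 against Y: payoffs 1, 7, 11, 16 → best response R.
Player 2 against Z: payoffs 1, 5, 15, 8 → best response CR.
Mutual best responses: (W, L).

Pure NE: (W, L)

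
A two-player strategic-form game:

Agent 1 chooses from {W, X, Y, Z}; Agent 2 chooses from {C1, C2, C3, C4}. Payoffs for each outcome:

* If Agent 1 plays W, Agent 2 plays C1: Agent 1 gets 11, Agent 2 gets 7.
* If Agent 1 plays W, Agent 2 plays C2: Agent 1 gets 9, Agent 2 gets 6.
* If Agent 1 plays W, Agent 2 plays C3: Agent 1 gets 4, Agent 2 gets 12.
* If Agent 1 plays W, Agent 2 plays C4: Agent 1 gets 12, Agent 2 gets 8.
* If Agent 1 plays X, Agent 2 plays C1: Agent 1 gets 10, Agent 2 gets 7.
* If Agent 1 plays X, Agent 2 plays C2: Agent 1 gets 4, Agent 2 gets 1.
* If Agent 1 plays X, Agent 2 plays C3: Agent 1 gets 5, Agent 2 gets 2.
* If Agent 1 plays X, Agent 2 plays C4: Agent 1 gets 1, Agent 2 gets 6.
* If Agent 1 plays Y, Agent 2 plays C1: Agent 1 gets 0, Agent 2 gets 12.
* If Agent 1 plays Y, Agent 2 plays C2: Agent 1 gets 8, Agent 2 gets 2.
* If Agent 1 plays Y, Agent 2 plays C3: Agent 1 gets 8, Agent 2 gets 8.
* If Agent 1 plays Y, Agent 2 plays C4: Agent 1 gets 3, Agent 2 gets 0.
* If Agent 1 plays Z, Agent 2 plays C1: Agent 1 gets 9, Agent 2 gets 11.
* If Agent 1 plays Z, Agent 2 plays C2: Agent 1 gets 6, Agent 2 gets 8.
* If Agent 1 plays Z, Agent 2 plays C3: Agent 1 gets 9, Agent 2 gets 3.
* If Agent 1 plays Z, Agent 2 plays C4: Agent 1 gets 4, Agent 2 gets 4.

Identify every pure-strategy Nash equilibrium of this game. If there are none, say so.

There is no pure-strategy Nash equilibrium.

For each strategy profile, look for a profitable unilateral deviation.
(W, C1): Agent 2 can switch to C3 (7 → 12). Not NE.
(W, C2): Agent 2 can switch to C1 (6 → 7). Not NE.
(W, C3): Agent 1 can switch to X (4 → 5). Not NE.
(W, C4): Agent 2 can switch to C3 (8 → 12). Not NE.
(X, C1): Agent 1 can switch to W (10 → 11). Not NE.
(X, C2): Agent 1 can switch to W (4 → 9). Not NE.
(X, C3): Agent 1 can switch to Y (5 → 8). Not NE.
(X, C4): Agent 1 can switch to W (1 → 12). Not NE.
(The remaining 8 profiles each have a profitable deviation by the same check.)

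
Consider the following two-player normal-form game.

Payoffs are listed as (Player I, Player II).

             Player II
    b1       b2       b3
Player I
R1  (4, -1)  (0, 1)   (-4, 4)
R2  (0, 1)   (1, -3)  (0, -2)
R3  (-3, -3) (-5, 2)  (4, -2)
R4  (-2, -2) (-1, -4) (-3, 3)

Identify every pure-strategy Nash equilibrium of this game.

For each player, find the best response to each opponent profile; mutual best responses are the pure NE.
Player I against b1: payoffs 4, 0, -3, -2 → best response R1.
Player I against b2: payoffs 0, 1, -5, -1 → best response R2.
Player I against b3: payoffs -4, 0, 4, -3 → best response R3.
Player II against R1: payoffs -1, 1, 4 → best response b3.
Player II against R2: payoffs 1, -3, -2 → best response b1.
Player II against R3: payoffs -3, 2, -2 → best response b2.
Player II against R4: payoffs -2, -4, 3 → best response b3.
No profile is a mutual best response for all players.

This game has no pure Nash equilibrium.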